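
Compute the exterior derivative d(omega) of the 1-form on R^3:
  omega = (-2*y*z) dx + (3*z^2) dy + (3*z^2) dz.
d(omega) = (2*z) dx ∧ dy + (2*y) dx ∧ dz + (-6*z) dy ∧ dz

For a 1-form omega = sum_i f_i dx_i, the exterior derivative is
  d(omega) = sum_{i < j} (∂f_j/∂x_i - ∂f_i/∂x_j) dx_i ∧ dx_j.
  coefficient of dx ∧ dy: ∂f_2/∂x - ∂f_1/∂y = ∂(3*z^2)/∂x - ∂(-2*y*z)/∂y = 2*z
  coefficient of dx ∧ dz: ∂f_3/∂x - ∂f_1/∂z = ∂(3*z^2)/∂x - ∂(-2*y*z)/∂z = 2*y
  coefficient of dy ∧ dz: ∂f_3/∂y - ∂f_2/∂z = ∂(3*z^2)/∂y - ∂(3*z^2)/∂z = -6*z
Assembling: d(omega) = (2*z) dx ∧ dy + (2*y) dx ∧ dz + (-6*z) dy ∧ dz.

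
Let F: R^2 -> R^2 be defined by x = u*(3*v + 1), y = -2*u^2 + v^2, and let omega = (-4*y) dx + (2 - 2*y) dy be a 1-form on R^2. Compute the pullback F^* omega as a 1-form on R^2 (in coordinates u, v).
F^* omega = (-16*u^3 + 24*u^2*v + 8*u^2 + 8*u*v^2 - 8*u - 12*v^3 - 4*v^2) du + (24*u^3 + 8*u^2*v - 12*u*v^2 - 4*v^3 + 4*v) dv

Using F^*(f dg) = (f ∘ F) d(g ∘ F), substitute each coordinate x_i by F_i(u, v) in f_i, and replace dx_i by d F_i = (∂F_i/∂u) du + (∂F_i/∂v) dv.
  For the x component: f_1(F) = 8*u^2 - 4*v^2; d F_1 = (3*v + 1) du + (3*u) dv
  For the y component: f_2(F) = 4*u^2 - 2*v^2 + 2; d F_2 = (-4*u) du + (2*v) dv
Combining and collecting du, dv coefficients:
  coeff of du: -16*u^3 + 24*u^2*v + 8*u^2 + 8*u*v^2 - 8*u - 12*v^3 - 4*v^2
  coeff of dv: 24*u^3 + 8*u^2*v - 12*u*v^2 - 4*v^3 + 4*v
F^* omega = (-16*u^3 + 24*u^2*v + 8*u^2 + 8*u*v^2 - 8*u - 12*v^3 - 4*v^2) du + (24*u^3 + 8*u^2*v - 12*u*v^2 - 4*v^3 + 4*v) dv.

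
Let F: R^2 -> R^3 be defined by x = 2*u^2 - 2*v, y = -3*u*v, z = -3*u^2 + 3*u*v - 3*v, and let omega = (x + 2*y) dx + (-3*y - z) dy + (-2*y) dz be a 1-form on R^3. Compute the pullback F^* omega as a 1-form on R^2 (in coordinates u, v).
F^* omega = (8*u^3 - 69*u^2*v - 8*u*v - 9*v^2) du + (-9*u^3 - 4*u^2 - 15*u*v + 4*v) dv

Using F^*(f dg) = (f ∘ F) d(g ∘ F), substitute each coordinate x_i by F_i(u, v) in f_i, and replace dx_i by d F_i = (∂F_i/∂u) du + (∂F_i/∂v) dv.
  For the x component: f_1(F) = 2*u^2 - 6*u*v - 2*v; d F_1 = (4*u) du + (-2) dv
  For the y component: f_2(F) = 3*u^2 + 6*u*v + 3*v; d F_2 = (-3*v) du + (-3*u) dv
  For the z component: f_3(F) = 6*u*v; d F_3 = (-6*u + 3*v) du + (3*u - 3) dv
Combining and collecting du, dv coefficients:
  coeff of du: 8*u^3 - 69*u^2*v - 8*u*v - 9*v^2
  coeff of dv: -9*u^3 - 4*u^2 - 15*u*v + 4*v
F^* omega = (8*u^3 - 69*u^2*v - 8*u*v - 9*v^2) du + (-9*u^3 - 4*u^2 - 15*u*v + 4*v) dv.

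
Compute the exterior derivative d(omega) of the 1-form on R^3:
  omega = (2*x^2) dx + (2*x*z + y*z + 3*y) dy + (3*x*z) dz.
d(omega) = (2*z) dx ∧ dy + (3*z) dx ∧ dz + (-2*x - y) dy ∧ dz

For a 1-form omega = sum_i f_i dx_i, the exterior derivative is
  d(omega) = sum_{i < j} (∂f_j/∂x_i - ∂f_i/∂x_j) dx_i ∧ dx_j.
  coefficient of dx ∧ dy: ∂f_2/∂x - ∂f_1/∂y = ∂(2*x*z + y*z + 3*y)/∂x - ∂(2*x^2)/∂y = 2*z
  coefficient of dx ∧ dz: ∂f_3/∂x - ∂f_1/∂z = ∂(3*x*z)/∂x - ∂(2*x^2)/∂z = 3*z
  coefficient of dy ∧ dz: ∂f_3/∂y - ∂f_2/∂z = ∂(3*x*z)/∂y - ∂(2*x*z + y*z + 3*y)/∂z = -2*x - y
Assembling: d(omega) = (2*z) dx ∧ dy + (3*z) dx ∧ dz + (-2*x - y) dy ∧ dz.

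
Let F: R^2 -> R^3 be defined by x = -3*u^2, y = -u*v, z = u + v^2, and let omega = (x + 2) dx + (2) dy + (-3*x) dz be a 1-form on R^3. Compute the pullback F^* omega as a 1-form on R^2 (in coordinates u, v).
F^* omega = (18*u^3 + 9*u^2 - 12*u - 2*v) du + (2*u*(9*u*v - 1)) dv

Using F^*(f dg) = (f ∘ F) d(g ∘ F), substitute each coordinate x_i by F_i(u, v) in f_i, and replace dx_i by d F_i = (∂F_i/∂u) du + (∂F_i/∂v) dv.
  For the x component: f_1(F) = 2 - 3*u^2; d F_1 = (-6*u) du + (0) dv
  For the y component: f_2(F) = 2; d F_2 = (-v) du + (-u) dv
  For the z component: f_3(F) = 9*u^2; d F_3 = (1) du + (2*v) dv
Combining and collecting du, dv coefficients:
  coeff of du: 18*u^3 + 9*u^2 - 12*u - 2*v
  coeff of dv: 2*u*(9*u*v - 1)
F^* omega = (18*u^3 + 9*u^2 - 12*u - 2*v) du + (2*u*(9*u*v - 1)) dv.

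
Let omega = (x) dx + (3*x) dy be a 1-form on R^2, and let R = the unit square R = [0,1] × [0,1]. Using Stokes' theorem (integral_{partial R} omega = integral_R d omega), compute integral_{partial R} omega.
integral_(partial R) omega = 3

Stokes: integral_partial_R omega = integral_R d omega with d omega = (∂Q/∂x - ∂P/∂y) dx ∧ dy.
  ∂Q/∂x = 3
  ∂P/∂y = 0
  integrand = ∂Q/∂x - ∂P/∂y = 3.
Integrating over R: integral_0^1 integral_0^1 (3) dx dy = 3.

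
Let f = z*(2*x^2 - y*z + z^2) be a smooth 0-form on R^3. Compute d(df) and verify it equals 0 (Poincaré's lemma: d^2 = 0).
d(df) = 0

Step 1: df = sum_i (∂f/∂x_i) dx_i = (4*x*z) dx + (-z^2) dy + (2*x^2 - 2*y*z + 3*z^2) dz.
Step 2: Apply d again. Using the 1-form formula, the coefficient of dx ∧ dy in d(df) is ∂^2 f/∂x ∂y - ∂^2 f/∂y ∂x = (0) - (0) = 0 (equality of mixed partials for smooth f).
Similarly for dx ∧ dz and dy ∧ dz — all coefficients vanish. So d(df) = 0.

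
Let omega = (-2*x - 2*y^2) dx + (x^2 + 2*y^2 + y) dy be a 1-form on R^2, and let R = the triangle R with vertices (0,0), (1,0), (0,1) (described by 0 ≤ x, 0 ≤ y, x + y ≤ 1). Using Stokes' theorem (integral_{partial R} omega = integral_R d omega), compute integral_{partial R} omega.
integral_(partial R) omega = 1

Stokes: integral_partial_R omega = integral_R d omega with d omega = (∂Q/∂x - ∂P/∂y) dx ∧ dy.
  ∂Q/∂x = 2*x
  ∂P/∂y = -4*y
  integrand = ∂Q/∂x - ∂P/∂y = 2*x + 4*y.
Integrating over R: integral_0^1 integral_0^{1-x} (2*x + 4*y) dy dx = 1.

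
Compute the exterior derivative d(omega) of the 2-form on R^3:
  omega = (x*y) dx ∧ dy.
d(omega) = 0

For a 2-form omega = sum_{i<j} g_{ij} dx_i ∧ dx_j, the exterior derivative is
  d(omega) = sum_{i<j} d(g_{ij}) ∧ dx_i ∧ dx_j = sum_{i<j, k} (∂g_{ij}/∂x_k) dx_k ∧ dx_i ∧ dx_j.
Expand each term, using dx_k ∧ dx_i ∧ dx_j = sgn(permutation) dx_{(a)} ∧ dx_{(b)} ∧ dx_{(c)} with (a < b < c) sorted:

Collecting like 3-forms: d(omega) = 0.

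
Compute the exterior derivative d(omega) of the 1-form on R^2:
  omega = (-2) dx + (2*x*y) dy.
d(omega) = (2*y) dx ∧ dy

For a 1-form omega = sum_i f_i dx_i, the exterior derivative is
  d(omega) = sum_{i < j} (∂f_j/∂x_i - ∂f_i/∂x_j) dx_i ∧ dx_j.
  coefficient of dx ∧ dy: ∂f_2/∂x - ∂f_1/∂y = ∂(2*x*y)/∂x - ∂(-2)/∂y = 2*y
Assembling: d(omega) = (2*y) dx ∧ dy.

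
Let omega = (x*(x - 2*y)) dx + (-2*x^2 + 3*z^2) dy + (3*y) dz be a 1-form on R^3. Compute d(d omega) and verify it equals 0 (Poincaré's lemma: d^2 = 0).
d(d omega) = 0

Step 1: d omega = sum_{i<j} (∂f_j/∂x_i - ∂f_i/∂x_j) dx_i ∧ dx_j:
  coeff of dx ∧ dy: -2*x
  coeff of dx ∧ dz: 0
  coeff of dy ∧ dz: 3 - 6*z
Step 2: Apply d again to each 2-form coefficient. The only possible 3-form in R^3 is dx ∧ dy ∧ dz, with coefficient
  ∂(coeff of dy∧dz)/∂x - ∂(coeff of dx∧dz)/∂y + ∂(coeff of dx∧dy)/∂z
  = ∂/∂x (3 - 6*z) - ∂/∂y (0) + ∂/∂z (-2*x).
Each of these terms simplifies to sums of mixed partials that cancel in pairs. The result is 0 (by equality of mixed partials for smooth functions — Schwarz / Clairaut).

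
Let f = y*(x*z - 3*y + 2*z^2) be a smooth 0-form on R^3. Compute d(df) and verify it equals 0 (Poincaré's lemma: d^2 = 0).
d(df) = 0

Step 1: df = sum_i (∂f/∂x_i) dx_i = (y*z) dx + (x*z - 6*y + 2*z^2) dy + (y*(x + 4*z)) dz.
Step 2: Apply d again. Using the 1-form formula, the coefficient of dx ∧ dy in d(df) is ∂^2 f/∂x ∂y - ∂^2 f/∂y ∂x = (z) - (z) = 0 (equality of mixed partials for smooth f).
Similarly for dx ∧ dz and dy ∧ dz — all coefficients vanish. So d(df) = 0.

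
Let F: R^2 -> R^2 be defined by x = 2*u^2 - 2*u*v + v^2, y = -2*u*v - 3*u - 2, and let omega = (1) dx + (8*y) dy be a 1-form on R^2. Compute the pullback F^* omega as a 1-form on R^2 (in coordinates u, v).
F^* omega = (32*u*v^2 + 96*u*v + 76*u + 30*v + 48) du + (32*u^2*v + 48*u^2 + 30*u + 2*v) dv

Using F^*(f dg) = (f ∘ F) d(g ∘ F), substitute each coordinate x_i by F_i(u, v) in f_i, and replace dx_i by d F_i = (∂F_i/∂u) du + (∂F_i/∂v) dv.
  For the x component: f_1(F) = 1; d F_1 = (4*u - 2*v) du + (-2*u + 2*v) dv
  For the y component: f_2(F) = -16*u*v - 24*u - 16; d F_2 = (-2*v - 3) du + (-2*u) dv
Combining and collecting du, dv coefficients:
  coeff of du: 32*u*v^2 + 96*u*v + 76*u + 30*v + 48
  coeff of dv: 32*u^2*v + 48*u^2 + 30*u + 2*v
F^* omega = (32*u*v^2 + 96*u*v + 76*u + 30*v + 48) du + (32*u^2*v + 48*u^2 + 30*u + 2*v) dv.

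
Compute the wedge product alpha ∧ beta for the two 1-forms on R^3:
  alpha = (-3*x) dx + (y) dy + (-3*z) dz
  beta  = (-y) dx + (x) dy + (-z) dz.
alpha ∧ beta = (-3*x^2 + y^2) dx ∧ dy + (3*z*(x - y)) dx ∧ dz + (z*(3*x - y)) dy ∧ dz

Distribute the wedge, using dx_i ∧ dx_j = -dx_j ∧ dx_i and dx_i ∧ dx_i = 0. For each pair (i, j) with i < j, the coefficient of dx_i ∧ dx_j in alpha ∧ beta is (alpha_i * beta_j - alpha_j * beta_i). Collecting: alpha ∧ beta = (-3*x^2 + y^2) dx ∧ dy + (3*z*(x - y)) dx ∧ dz + (z*(3*x - y)) dy ∧ dz.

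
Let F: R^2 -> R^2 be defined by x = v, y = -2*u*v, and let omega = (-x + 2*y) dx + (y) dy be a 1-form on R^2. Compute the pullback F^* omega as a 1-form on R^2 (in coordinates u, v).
F^* omega = (4*u*v^2) du + (v*(4*u^2 - 4*u - 1)) dv

Using F^*(f dg) = (f ∘ F) d(g ∘ F), substitute each coordinate x_i by F_i(u, v) in f_i, and replace dx_i by d F_i = (∂F_i/∂u) du + (∂F_i/∂v) dv.
  For the x component: f_1(F) = v*(-4*u - 1); d F_1 = (0) du + (1) dv
  For the y component: f_2(F) = -2*u*v; d F_2 = (-2*v) du + (-2*u) dv
Combining and collecting du, dv coefficients:
  coeff of du: 4*u*v^2
  coeff of dv: v*(4*u^2 - 4*u - 1)
F^* omega = (4*u*v^2) du + (v*(4*u^2 - 4*u - 1)) dv.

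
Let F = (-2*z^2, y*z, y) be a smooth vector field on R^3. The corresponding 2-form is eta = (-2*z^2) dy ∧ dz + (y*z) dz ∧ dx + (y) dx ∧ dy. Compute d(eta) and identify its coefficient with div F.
d(eta) = (z) dx ∧ dy ∧ dz; div F = z

For a 2-form in R^3 of the form above, applying d gives a 3-form with coefficient ∂P/∂x + ∂Q/∂y + ∂R/∂z:
  ∂P/∂x = 0
  ∂Q/∂y = z
  ∂R/∂z = 0
Sum = z, which is exactly div F.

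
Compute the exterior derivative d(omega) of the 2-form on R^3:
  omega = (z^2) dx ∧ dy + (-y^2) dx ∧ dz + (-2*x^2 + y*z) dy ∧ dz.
d(omega) = (-4*x + 2*y + 2*z) dx ∧ dy ∧ dz

For a 2-form omega = sum_{i<j} g_{ij} dx_i ∧ dx_j, the exterior derivative is
  d(omega) = sum_{i<j} d(g_{ij}) ∧ dx_i ∧ dx_j = sum_{i<j, k} (∂g_{ij}/∂x_k) dx_k ∧ dx_i ∧ dx_j.
Expand each term, using dx_k ∧ dx_i ∧ dx_j = sgn(permutation) dx_{(a)} ∧ dx_{(b)} ∧ dx_{(c)} with (a < b < c) sorted:
  d(z^2) includes (∂/∂z)(z^2) dz = (2*z) dz, which multiplied by dx ∧ dy gives (2*z) dx ∧ dy ∧ dz
  d(-y^2) includes (∂/∂y)(-y^2) dy = (-2*y) dy, which multiplied by dx ∧ dz gives (2*y) dx ∧ dy ∧ dz
  d(-2*x^2 + y*z) includes (∂/∂x)(-2*x^2 + y*z) dx = (-4*x) dx, which multiplied by dy ∧ dz gives (-4*x) dx ∧ dy ∧ dz
Collecting like 3-forms: d(omega) = (-4*x + 2*y + 2*z) dx ∧ dy ∧ dz.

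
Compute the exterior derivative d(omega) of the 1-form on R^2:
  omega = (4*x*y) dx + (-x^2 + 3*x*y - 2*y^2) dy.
d(omega) = (-6*x + 3*y) dx ∧ dy

For a 1-form omega = sum_i f_i dx_i, the exterior derivative is
  d(omega) = sum_{i < j} (∂f_j/∂x_i - ∂f_i/∂x_j) dx_i ∧ dx_j.
  coefficient of dx ∧ dy: ∂f_2/∂x - ∂f_1/∂y = ∂(-x^2 + 3*x*y - 2*y^2)/∂x - ∂(4*x*y)/∂y = -6*x + 3*y
Assembling: d(omega) = (-6*x + 3*y) dx ∧ dy.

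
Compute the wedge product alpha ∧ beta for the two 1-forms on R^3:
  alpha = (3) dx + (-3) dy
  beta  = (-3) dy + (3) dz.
alpha ∧ beta = (-9) dx ∧ dy + (9) dx ∧ dz + (-9) dy ∧ dz

Distribute the wedge, using dx_i ∧ dx_j = -dx_j ∧ dx_i and dx_i ∧ dx_i = 0. For each pair (i, j) with i < j, the coefficient of dx_i ∧ dx_j in alpha ∧ beta is (alpha_i * beta_j - alpha_j * beta_i). Collecting: alpha ∧ beta = (-9) dx ∧ dy + (9) dx ∧ dz + (-9) dy ∧ dz.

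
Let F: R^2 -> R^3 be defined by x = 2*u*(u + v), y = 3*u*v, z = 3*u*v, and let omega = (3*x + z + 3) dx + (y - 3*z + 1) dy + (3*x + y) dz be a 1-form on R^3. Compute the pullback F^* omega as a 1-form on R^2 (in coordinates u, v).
F^* omega = (24*u^3 + 66*u^2*v + 27*u*v^2 + 12*u + 9*v) du + (3*u*(10*u^2 + 9*u*v + 3)) dv

Using F^*(f dg) = (f ∘ F) d(g ∘ F), substitute each coordinate x_i by F_i(u, v) in f_i, and replace dx_i by d F_i = (∂F_i/∂u) du + (∂F_i/∂v) dv.
  For the x component: f_1(F) = 6*u^2 + 9*u*v + 3; d F_1 = (4*u + 2*v) du + (2*u) dv
  For the y component: f_2(F) = -6*u*v + 1; d F_2 = (3*v) du + (3*u) dv
  For the z component: f_3(F) = 3*u*(2*u + 3*v); d F_3 = (3*v) du + (3*u) dv
Combining and collecting du, dv coefficients:
  coeff of du: 24*u^3 + 66*u^2*v + 27*u*v^2 + 12*u + 9*v
  coeff of dv: 3*u*(10*u^2 + 9*u*v + 3)
F^* omega = (24*u^3 + 66*u^2*v + 27*u*v^2 + 12*u + 9*v) du + (3*u*(10*u^2 + 9*u*v + 3)) dv.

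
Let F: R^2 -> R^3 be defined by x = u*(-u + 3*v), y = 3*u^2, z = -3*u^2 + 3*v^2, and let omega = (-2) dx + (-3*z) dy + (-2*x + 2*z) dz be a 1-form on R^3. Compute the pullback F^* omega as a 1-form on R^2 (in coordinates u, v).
F^* omega = (78*u^3 + 36*u^2*v - 90*u*v^2 + 4*u - 6*v) du + (-24*u^2*v - 36*u*v^2 - 6*u + 36*v^3) dv

Using F^*(f dg) = (f ∘ F) d(g ∘ F), substitute each coordinate x_i by F_i(u, v) in f_i, and replace dx_i by d F_i = (∂F_i/∂u) du + (∂F_i/∂v) dv.
  For the x component: f_1(F) = -2; d F_1 = (-2*u + 3*v) du + (3*u) dv
  For the y component: f_2(F) = 9*u^2 - 9*v^2; d F_2 = (6*u) du + (0) dv
  For the z component: f_3(F) = -4*u^2 - 6*u*v + 6*v^2; d F_3 = (-6*u) du + (6*v) dv
Combining and collecting du, dv coefficients:
  coeff of du: 78*u^3 + 36*u^2*v - 90*u*v^2 + 4*u - 6*v
  coeff of dv: -24*u^2*v - 36*u*v^2 - 6*u + 36*v^3
F^* omega = (78*u^3 + 36*u^2*v - 90*u*v^2 + 4*u - 6*v) du + (-24*u^2*v - 36*u*v^2 - 6*u + 36*v^3) dv.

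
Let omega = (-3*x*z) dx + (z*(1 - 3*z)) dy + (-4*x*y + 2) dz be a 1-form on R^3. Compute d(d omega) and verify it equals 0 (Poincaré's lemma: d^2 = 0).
d(d omega) = 0

Step 1: d omega = sum_{i<j} (∂f_j/∂x_i - ∂f_i/∂x_j) dx_i ∧ dx_j:
  coeff of dx ∧ dy: 0
  coeff of dx ∧ dz: 3*x - 4*y
  coeff of dy ∧ dz: -4*x + 6*z - 1
Step 2: Apply d again to each 2-form coefficient. The only possible 3-form in R^3 is dx ∧ dy ∧ dz, with coefficient
  ∂(coeff of dy∧dz)/∂x - ∂(coeff of dx∧dz)/∂y + ∂(coeff of dx∧dy)/∂z
  = ∂/∂x (-4*x + 6*z - 1) - ∂/∂y (3*x - 4*y) + ∂/∂z (0).
Each of these terms simplifies to sums of mixed partials that cancel in pairs. The result is 0 (by equality of mixed partials for smooth functions — Schwarz / Clairaut).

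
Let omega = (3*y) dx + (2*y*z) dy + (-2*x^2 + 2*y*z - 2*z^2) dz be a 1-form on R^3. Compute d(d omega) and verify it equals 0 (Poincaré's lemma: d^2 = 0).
d(d omega) = 0

Step 1: d omega = sum_{i<j} (∂f_j/∂x_i - ∂f_i/∂x_j) dx_i ∧ dx_j:
  coeff of dx ∧ dy: -3
  coeff of dx ∧ dz: -4*x
  coeff of dy ∧ dz: -2*y + 2*z
Step 2: Apply d again to each 2-form coefficient. The only possible 3-form in R^3 is dx ∧ dy ∧ dz, with coefficient
  ∂(coeff of dy∧dz)/∂x - ∂(coeff of dx∧dz)/∂y + ∂(coeff of dx∧dy)/∂z
  = ∂/∂x (-2*y + 2*z) - ∂/∂y (-4*x) + ∂/∂z (-3).
Each of these terms simplifies to sums of mixed partials that cancel in pairs. The result is 0 (by equality of mixed partials for smooth functions — Schwarz / Clairaut).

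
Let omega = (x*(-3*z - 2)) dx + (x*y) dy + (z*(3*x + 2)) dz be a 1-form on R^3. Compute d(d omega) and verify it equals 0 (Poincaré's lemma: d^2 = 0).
d(d omega) = 0

Step 1: d omega = sum_{i<j} (∂f_j/∂x_i - ∂f_i/∂x_j) dx_i ∧ dx_j:
  coeff of dx ∧ dy: y
  coeff of dx ∧ dz: 3*x + 3*z
  coeff of dy ∧ dz: 0
Step 2: Apply d again to each 2-form coefficient. The only possible 3-form in R^3 is dx ∧ dy ∧ dz, with coefficient
  ∂(coeff of dy∧dz)/∂x - ∂(coeff of dx∧dz)/∂y + ∂(coeff of dx∧dy)/∂z
  = ∂/∂x (0) - ∂/∂y (3*x + 3*z) + ∂/∂z (y).
Each of these terms simplifies to sums of mixed partials that cancel in pairs. The result is 0 (by equality of mixed partials for smooth functions — Schwarz / Clairaut).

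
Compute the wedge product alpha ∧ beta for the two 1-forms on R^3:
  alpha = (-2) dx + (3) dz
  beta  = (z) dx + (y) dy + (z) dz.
alpha ∧ beta = (-2*y) dx ∧ dy + (-5*z) dx ∧ dz + (-3*y) dy ∧ dz

Distribute the wedge, using dx_i ∧ dx_j = -dx_j ∧ dx_i and dx_i ∧ dx_i = 0. For each pair (i, j) with i < j, the coefficient of dx_i ∧ dx_j in alpha ∧ beta is (alpha_i * beta_j - alpha_j * beta_i). Collecting: alpha ∧ beta = (-2*y) dx ∧ dy + (-5*z) dx ∧ dz + (-3*y) dy ∧ dz.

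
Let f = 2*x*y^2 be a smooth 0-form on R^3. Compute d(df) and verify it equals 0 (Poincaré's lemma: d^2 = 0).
d(df) = 0

Step 1: df = sum_i (∂f/∂x_i) dx_i = (2*y^2) dx + (4*x*y) dy + (0) dz.
Step 2: Apply d again. Using the 1-form formula, the coefficient of dx ∧ dy in d(df) is ∂^2 f/∂x ∂y - ∂^2 f/∂y ∂x = (4*y) - (4*y) = 0 (equality of mixed partials for smooth f).
Similarly for dx ∧ dz and dy ∧ dz — all coefficients vanish. So d(df) = 0.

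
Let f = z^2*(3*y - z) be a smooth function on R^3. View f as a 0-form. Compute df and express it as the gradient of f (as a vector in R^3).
df = (0) dx + (3*z^2) dy + (3*z*(2*y - z)) dz; grad f = (0, 3*z^2, 3*z*(2*y - z))

For a 0-form f, d f = (∂f/∂x) dx + (∂f/∂y) dy + (∂f/∂z) dz. The components of the vector representation are exactly the entries of grad f in Cartesian coordinates:
  ∂f/∂x = 0
  ∂f/∂y = 3*z^2
  ∂f/∂z = 3*z*(2*y - z).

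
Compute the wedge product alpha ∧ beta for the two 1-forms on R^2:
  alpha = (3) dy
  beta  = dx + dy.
alpha ∧ beta = (-3) dx ∧ dy

Distribute the wedge, using dx_i ∧ dx_j = -dx_j ∧ dx_i and dx_i ∧ dx_i = 0. For each pair (i, j) with i < j, the coefficient of dx_i ∧ dx_j in alpha ∧ beta is (alpha_i * beta_j - alpha_j * beta_i). Collecting: alpha ∧ beta = (-3) dx ∧ dy.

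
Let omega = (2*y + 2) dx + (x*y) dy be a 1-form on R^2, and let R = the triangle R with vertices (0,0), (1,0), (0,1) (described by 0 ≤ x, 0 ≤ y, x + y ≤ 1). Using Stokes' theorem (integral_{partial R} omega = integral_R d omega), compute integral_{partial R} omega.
integral_(partial R) omega = -5/6

Stokes: integral_partial_R omega = integral_R d omega with d omega = (∂Q/∂x - ∂P/∂y) dx ∧ dy.
  ∂Q/∂x = y
  ∂P/∂y = 2
  integrand = ∂Q/∂x - ∂P/∂y = y - 2.
Integrating over R: integral_0^1 integral_0^{1-x} (y - 2) dy dx = -5/6.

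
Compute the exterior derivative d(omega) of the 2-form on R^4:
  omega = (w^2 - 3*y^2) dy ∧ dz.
d(omega) = (2*w) dy ∧ dz ∧ dw

For a 2-form omega = sum_{i<j} g_{ij} dx_i ∧ dx_j, the exterior derivative is
  d(omega) = sum_{i<j} d(g_{ij}) ∧ dx_i ∧ dx_j = sum_{i<j, k} (∂g_{ij}/∂x_k) dx_k ∧ dx_i ∧ dx_j.
Expand each term, using dx_k ∧ dx_i ∧ dx_j = sgn(permutation) dx_{(a)} ∧ dx_{(b)} ∧ dx_{(c)} with (a < b < c) sorted:
  d(w^2 - 3*y^2) includes (∂/∂w)(w^2 - 3*y^2) dw = (2*w) dw, which multiplied by dy ∧ dz gives (2*w) dy ∧ dz ∧ dw
Collecting like 3-forms: d(omega) = (2*w) dy ∧ dz ∧ dw.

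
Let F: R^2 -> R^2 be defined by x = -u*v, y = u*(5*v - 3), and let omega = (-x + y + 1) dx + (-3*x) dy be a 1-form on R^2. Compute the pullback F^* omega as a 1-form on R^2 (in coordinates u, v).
F^* omega = (v*(9*u*v - 6*u - 1)) du + (u*(9*u*v + 3*u - 1)) dv

Using F^*(f dg) = (f ∘ F) d(g ∘ F), substitute each coordinate x_i by F_i(u, v) in f_i, and replace dx_i by d F_i = (∂F_i/∂u) du + (∂F_i/∂v) dv.
  For the x component: f_1(F) = 6*u*v - 3*u + 1; d F_1 = (-v) du + (-u) dv
  For the y component: f_2(F) = 3*u*v; d F_2 = (5*v - 3) du + (5*u) dv
Combining and collecting du, dv coefficients:
  coeff of du: v*(9*u*v - 6*u - 1)
  coeff of dv: u*(9*u*v + 3*u - 1)
F^* omega = (v*(9*u*v - 6*u - 1)) du + (u*(9*u*v + 3*u - 1)) dv.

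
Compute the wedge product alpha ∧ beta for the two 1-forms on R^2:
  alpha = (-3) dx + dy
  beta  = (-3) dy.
alpha ∧ beta = (9) dx ∧ dy

Distribute the wedge, using dx_i ∧ dx_j = -dx_j ∧ dx_i and dx_i ∧ dx_i = 0. For each pair (i, j) with i < j, the coefficient of dx_i ∧ dx_j in alpha ∧ beta is (alpha_i * beta_j - alpha_j * beta_i). Collecting: alpha ∧ beta = (9) dx ∧ dy.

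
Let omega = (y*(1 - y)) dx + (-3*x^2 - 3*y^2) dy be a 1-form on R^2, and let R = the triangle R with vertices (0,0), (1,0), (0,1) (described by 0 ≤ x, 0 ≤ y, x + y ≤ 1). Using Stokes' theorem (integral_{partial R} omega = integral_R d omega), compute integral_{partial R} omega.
integral_(partial R) omega = -7/6

Stokes: integral_partial_R omega = integral_R d omega with d omega = (∂Q/∂x - ∂P/∂y) dx ∧ dy.
  ∂Q/∂x = -6*x
  ∂P/∂y = 1 - 2*y
  integrand = ∂Q/∂x - ∂P/∂y = -6*x + 2*y - 1.
Integrating over R: integral_0^1 integral_0^{1-x} (-6*x + 2*y - 1) dy dx = -7/6.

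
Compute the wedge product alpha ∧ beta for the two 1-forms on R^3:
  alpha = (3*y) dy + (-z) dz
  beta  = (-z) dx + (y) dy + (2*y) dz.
alpha ∧ beta = (3*y*z) dx ∧ dy + (y*(6*y + z)) dy ∧ dz + (-z^2) dx ∧ dz

Distribute the wedge, using dx_i ∧ dx_j = -dx_j ∧ dx_i and dx_i ∧ dx_i = 0. For each pair (i, j) with i < j, the coefficient of dx_i ∧ dx_j in alpha ∧ beta is (alpha_i * beta_j - alpha_j * beta_i). Collecting: alpha ∧ beta = (3*y*z) dx ∧ dy + (y*(6*y + z)) dy ∧ dz + (-z^2) dx ∧ dz.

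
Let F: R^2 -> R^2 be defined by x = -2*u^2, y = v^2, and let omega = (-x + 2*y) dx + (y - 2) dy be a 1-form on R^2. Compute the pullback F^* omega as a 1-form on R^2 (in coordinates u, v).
F^* omega = (8*u*(-u^2 - v^2)) du + (2*v*(v^2 - 2)) dv

Using F^*(f dg) = (f ∘ F) d(g ∘ F), substitute each coordinate x_i by F_i(u, v) in f_i, and replace dx_i by d F_i = (∂F_i/∂u) du + (∂F_i/∂v) dv.
  For the x component: f_1(F) = 2*u^2 + 2*v^2; d F_1 = (-4*u) du + (0) dv
  For the y component: f_2(F) = v^2 - 2; d F_2 = (0) du + (2*v) dv
Combining and collecting du, dv coefficients:
  coeff of du: 8*u*(-u^2 - v^2)
  coeff of dv: 2*v*(v^2 - 2)
F^* omega = (8*u*(-u^2 - v^2)) du + (2*v*(v^2 - 2)) dv.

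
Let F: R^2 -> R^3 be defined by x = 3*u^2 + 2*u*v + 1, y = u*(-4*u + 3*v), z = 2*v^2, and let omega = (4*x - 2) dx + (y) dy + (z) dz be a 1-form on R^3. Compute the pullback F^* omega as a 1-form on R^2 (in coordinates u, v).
F^* omega = (104*u^3 + 36*u^2*v + 25*u*v^2 + 12*u + 4*v) du + (12*u^3 + 25*u^2*v + 4*u + 8*v^3) dv

Using F^*(f dg) = (f ∘ F) d(g ∘ F), substitute each coordinate x_i by F_i(u, v) in f_i, and replace dx_i by d F_i = (∂F_i/∂u) du + (∂F_i/∂v) dv.
  For the x component: f_1(F) = 12*u^2 + 8*u*v + 2; d F_1 = (6*u + 2*v) du + (2*u) dv
  For the y component: f_2(F) = u*(-4*u + 3*v); d F_2 = (-8*u + 3*v) du + (3*u) dv
  For the z component: f_3(F) = 2*v^2; d F_3 = (0) du + (4*v) dv
Combining and collecting du, dv coefficients:
  coeff of du: 104*u^3 + 36*u^2*v + 25*u*v^2 + 12*u + 4*v
  coeff of dv: 12*u^3 + 25*u^2*v + 4*u + 8*v^3
F^* omega = (104*u^3 + 36*u^2*v + 25*u*v^2 + 12*u + 4*v) du + (12*u^3 + 25*u^2*v + 4*u + 8*v^3) dv.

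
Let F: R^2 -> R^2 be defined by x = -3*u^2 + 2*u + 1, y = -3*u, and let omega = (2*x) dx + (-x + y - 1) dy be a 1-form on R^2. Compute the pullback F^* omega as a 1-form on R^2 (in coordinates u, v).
F^* omega = (36*u^3 - 45*u^2 + 11*u + 10) du

Using F^*(f dg) = (f ∘ F) d(g ∘ F), substitute each coordinate x_i by F_i(u, v) in f_i, and replace dx_i by d F_i = (∂F_i/∂u) du + (∂F_i/∂v) dv.
  For the x component: f_1(F) = -6*u^2 + 4*u + 2; d F_1 = (2 - 6*u) du + (0) dv
  For the y component: f_2(F) = 3*u^2 - 5*u - 2; d F_2 = (-3) du + (0) dv
Combining and collecting du, dv coefficients:
  coeff of du: 36*u^3 - 45*u^2 + 11*u + 10
  coeff of dv: 0
F^* omega = (36*u^3 - 45*u^2 + 11*u + 10) du.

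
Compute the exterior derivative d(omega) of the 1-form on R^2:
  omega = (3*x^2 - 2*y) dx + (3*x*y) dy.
d(omega) = (3*y + 2) dx ∧ dy

For a 1-form omega = sum_i f_i dx_i, the exterior derivative is
  d(omega) = sum_{i < j} (∂f_j/∂x_i - ∂f_i/∂x_j) dx_i ∧ dx_j.
  coefficient of dx ∧ dy: ∂f_2/∂x - ∂f_1/∂y = ∂(3*x*y)/∂x - ∂(3*x^2 - 2*y)/∂y = 3*y + 2
Assembling: d(omega) = (3*y + 2) dx ∧ dy.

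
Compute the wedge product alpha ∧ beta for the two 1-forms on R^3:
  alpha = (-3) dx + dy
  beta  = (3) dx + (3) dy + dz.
alpha ∧ beta = (-12) dx ∧ dy + (-3) dx ∧ dz + (1) dy ∧ dz

Distribute the wedge, using dx_i ∧ dx_j = -dx_j ∧ dx_i and dx_i ∧ dx_i = 0. For each pair (i, j) with i < j, the coefficient of dx_i ∧ dx_j in alpha ∧ beta is (alpha_i * beta_j - alpha_j * beta_i). Collecting: alpha ∧ beta = (-12) dx ∧ dy + (-3) dx ∧ dz + (1) dy ∧ dz.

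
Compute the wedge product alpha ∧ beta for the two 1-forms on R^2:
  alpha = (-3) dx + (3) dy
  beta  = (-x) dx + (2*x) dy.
alpha ∧ beta = (-3*x) dx ∧ dy

Distribute the wedge, using dx_i ∧ dx_j = -dx_j ∧ dx_i and dx_i ∧ dx_i = 0. For each pair (i, j) with i < j, the coefficient of dx_i ∧ dx_j in alpha ∧ beta is (alpha_i * beta_j - alpha_j * beta_i). Collecting: alpha ∧ beta = (-3*x) dx ∧ dy.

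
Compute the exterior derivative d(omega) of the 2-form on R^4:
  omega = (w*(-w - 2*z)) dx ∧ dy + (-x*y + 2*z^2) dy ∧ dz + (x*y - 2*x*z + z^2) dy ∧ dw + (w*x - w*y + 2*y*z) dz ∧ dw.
d(omega) = (-2*w - y) dx ∧ dy ∧ dz + (-2*w + y - 4*z) dx ∧ dy ∧ dw + (-w + 2*x) dy ∧ dz ∧ dw + (w) dx ∧ dz ∧ dw

For a 2-form omega = sum_{i<j} g_{ij} dx_i ∧ dx_j, the exterior derivative is
  d(omega) = sum_{i<j} d(g_{ij}) ∧ dx_i ∧ dx_j = sum_{i<j, k} (∂g_{ij}/∂x_k) dx_k ∧ dx_i ∧ dx_j.
Expand each term, using dx_k ∧ dx_i ∧ dx_j = sgn(permutation) dx_{(a)} ∧ dx_{(b)} ∧ dx_{(c)} with (a < b < c) sorted:
  d(w*(-w - 2*z)) includes (∂/∂z)(w*(-w - 2*z)) dz = (-2*w) dz, which multiplied by dx ∧ dy gives (-2*w) dx ∧ dy ∧ dz
  d(w*(-w - 2*z)) includes (∂/∂w)(w*(-w - 2*z)) dw = (-2*w - 2*z) dw, which multiplied by dx ∧ dy gives (-2*w - 2*z) dx ∧ dy ∧ dw
  d(-x*y + 2*z^2) includes (∂/∂x)(-x*y + 2*z^2) dx = (-y) dx, which multiplied by dy ∧ dz gives (-y) dx ∧ dy ∧ dz
  d(x*y - 2*x*z + z^2) includes (∂/∂x)(x*y - 2*x*z + z^2) dx = (y - 2*z) dx, which multiplied by dy ∧ dw gives (y - 2*z) dx ∧ dy ∧ dw
  d(x*y - 2*x*z + z^2) includes (∂/∂z)(x*y - 2*x*z + z^2) dz = (-2*x + 2*z) dz, which multiplied by dy ∧ dw gives (2*x - 2*z) dy ∧ dz ∧ dw
  d(w*x - w*y + 2*y*z) includes (∂/∂x)(w*x - w*y + 2*y*z) dx = (w) dx, which multiplied by dz ∧ dw gives (w) dx ∧ dz ∧ dw
  d(w*x - w*y + 2*y*z) includes (∂/∂y)(w*x - w*y + 2*y*z) dy = (-w + 2*z) dy, which multiplied by dz ∧ dw gives (-w + 2*z) dy ∧ dz ∧ dw
Collecting like 3-forms: d(omega) = (-2*w - y) dx ∧ dy ∧ dz + (-2*w + y - 4*z) dx ∧ dy ∧ dw + (-w + 2*x) dy ∧ dz ∧ dw + (w) dx ∧ dz ∧ dw.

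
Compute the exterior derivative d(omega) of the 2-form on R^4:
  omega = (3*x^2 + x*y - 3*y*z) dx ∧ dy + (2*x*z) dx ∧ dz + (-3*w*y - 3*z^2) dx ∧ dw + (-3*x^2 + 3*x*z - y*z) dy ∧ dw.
d(omega) = (-3*y) dx ∧ dy ∧ dz + (3*w - 6*x + 3*z) dx ∧ dy ∧ dw + (6*z) dx ∧ dz ∧ dw + (-3*x + y) dy ∧ dz ∧ dw

For a 2-form omega = sum_{i<j} g_{ij} dx_i ∧ dx_j, the exterior derivative is
  d(omega) = sum_{i<j} d(g_{ij}) ∧ dx_i ∧ dx_j = sum_{i<j, k} (∂g_{ij}/∂x_k) dx_k ∧ dx_i ∧ dx_j.
Expand each term, using dx_k ∧ dx_i ∧ dx_j = sgn(permutation) dx_{(a)} ∧ dx_{(b)} ∧ dx_{(c)} with (a < b < c) sorted:
  d(3*x^2 + x*y - 3*y*z) includes (∂/∂z)(3*x^2 + x*y - 3*y*z) dz = (-3*y) dz, which multiplied by dx ∧ dy gives (-3*y) dx ∧ dy ∧ dz
  d(-3*w*y - 3*z^2) includes (∂/∂y)(-3*w*y - 3*z^2) dy = (-3*w) dy, which multiplied by dx ∧ dw gives (3*w) dx ∧ dy ∧ dw
  d(-3*w*y - 3*z^2) includes (∂/∂z)(-3*w*y - 3*z^2) dz = (-6*z) dz, which multiplied by dx ∧ dw gives (6*z) dx ∧ dz ∧ dw
  d(-3*x^2 + 3*x*z - y*z) includes (∂/∂x)(-3*x^2 + 3*x*z - y*z) dx = (-6*x + 3*z) dx, which multiplied by dy ∧ dw gives (-6*x + 3*z) dx ∧ dy ∧ dw
  d(-3*x^2 + 3*x*z - y*z) includes (∂/∂z)(-3*x^2 + 3*x*z - y*z) dz = (3*x - y) dz, which multiplied by dy ∧ dw gives (-3*x + y) dy ∧ dz ∧ dw
Collecting like 3-forms: d(omega) = (-3*y) dx ∧ dy ∧ dz + (3*w - 6*x + 3*z) dx ∧ dy ∧ dw + (6*z) dx ∧ dz ∧ dw + (-3*x + y) dy ∧ dz ∧ dw.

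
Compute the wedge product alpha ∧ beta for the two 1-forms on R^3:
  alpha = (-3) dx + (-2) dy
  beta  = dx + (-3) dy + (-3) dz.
alpha ∧ beta = (11) dx ∧ dy + (9) dx ∧ dz + (6) dy ∧ dz

Distribute the wedge, using dx_i ∧ dx_j = -dx_j ∧ dx_i and dx_i ∧ dx_i = 0. For each pair (i, j) with i < j, the coefficient of dx_i ∧ dx_j in alpha ∧ beta is (alpha_i * beta_j - alpha_j * beta_i). Collecting: alpha ∧ beta = (11) dx ∧ dy + (9) dx ∧ dz + (6) dy ∧ dz.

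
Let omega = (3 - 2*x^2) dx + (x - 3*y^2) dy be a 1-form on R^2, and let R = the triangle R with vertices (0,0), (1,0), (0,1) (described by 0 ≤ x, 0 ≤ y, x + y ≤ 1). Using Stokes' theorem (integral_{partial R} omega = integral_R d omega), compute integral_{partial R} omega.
integral_(partial R) omega = 1/2

Stokes: integral_partial_R omega = integral_R d omega with d omega = (∂Q/∂x - ∂P/∂y) dx ∧ dy.
  ∂Q/∂x = 1
  ∂P/∂y = 0
  integrand = ∂Q/∂x - ∂P/∂y = 1.
Integrating over R: integral_0^1 integral_0^{1-x} (1) dy dx = 1/2.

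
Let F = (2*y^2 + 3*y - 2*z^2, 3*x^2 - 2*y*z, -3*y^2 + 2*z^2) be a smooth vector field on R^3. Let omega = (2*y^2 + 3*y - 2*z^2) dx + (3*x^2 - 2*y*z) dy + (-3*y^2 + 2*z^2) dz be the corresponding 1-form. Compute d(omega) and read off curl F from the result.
d(omega) = (-4*y) dy ∧ dz + (-4*z) dz ∧ dx + (6*x - 4*y - 3) dx ∧ dy; curl F = (-4*y, -4*z, 6*x - 4*y - 3)

d omega = sum_{i<j} (∂f_j/∂x_i - ∂f_i/∂x_j) dx_i ∧ dx_j. Under the identification (dy ∧ dz, dz ∧ dx, dx ∧ dy) ↔ (e_x, e_y, e_z), the coefficients are exactly the components of curl F. Compute:
  ∂R/∂y - ∂Q/∂z = (-6*y) - (-2*y) = -4*y
  ∂P/∂z - ∂R/∂x = (-4*z) - (0) = -4*z
  ∂Q/∂x - ∂P/∂y = (6*x) - (4*y + 3) = 6*x - 4*y - 3.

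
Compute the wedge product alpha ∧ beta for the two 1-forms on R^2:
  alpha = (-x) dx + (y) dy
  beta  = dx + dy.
alpha ∧ beta = (-x - y) dx ∧ dy

Distribute the wedge, using dx_i ∧ dx_j = -dx_j ∧ dx_i and dx_i ∧ dx_i = 0. For each pair (i, j) with i < j, the coefficient of dx_i ∧ dx_j in alpha ∧ beta is (alpha_i * beta_j - alpha_j * beta_i). Collecting: alpha ∧ beta = (-x - y) dx ∧ dy.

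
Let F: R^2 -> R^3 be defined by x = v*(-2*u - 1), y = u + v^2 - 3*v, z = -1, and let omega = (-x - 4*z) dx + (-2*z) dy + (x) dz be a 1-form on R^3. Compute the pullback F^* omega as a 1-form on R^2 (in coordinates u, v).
F^* omega = (-4*u*v^2 - 2*v^2 - 8*v + 2) du + (-4*u^2*v - 4*u*v - 8*u + 3*v - 10) dv

Using F^*(f dg) = (f ∘ F) d(g ∘ F), substitute each coordinate x_i by F_i(u, v) in f_i, and replace dx_i by d F_i = (∂F_i/∂u) du + (∂F_i/∂v) dv.
  For the x component: f_1(F) = 2*u*v + v + 4; d F_1 = (-2*v) du + (-2*u - 1) dv
  For the y component: f_2(F) = 2; d F_2 = (1) du + (2*v - 3) dv
  For the z component: f_3(F) = v*(-2*u - 1); d F_3 = (0) du + (0) dv
Combining and collecting du, dv coefficients:
  coeff of du: -4*u*v^2 - 2*v^2 - 8*v + 2
  coeff of dv: -4*u^2*v - 4*u*v - 8*u + 3*v - 10
F^* omega = (-4*u*v^2 - 2*v^2 - 8*v + 2) du + (-4*u^2*v - 4*u*v - 8*u + 3*v - 10) dv.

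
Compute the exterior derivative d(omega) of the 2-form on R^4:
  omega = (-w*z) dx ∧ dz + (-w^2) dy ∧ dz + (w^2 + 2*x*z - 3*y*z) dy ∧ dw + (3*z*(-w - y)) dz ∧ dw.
d(omega) = (-z) dx ∧ dz ∧ dw + (-2*w - 2*x + 3*y - 3*z) dy ∧ dz ∧ dw + (2*z) dx ∧ dy ∧ dw

For a 2-form omega = sum_{i<j} g_{ij} dx_i ∧ dx_j, the exterior derivative is
  d(omega) = sum_{i<j} d(g_{ij}) ∧ dx_i ∧ dx_j = sum_{i<j, k} (∂g_{ij}/∂x_k) dx_k ∧ dx_i ∧ dx_j.
Expand each term, using dx_k ∧ dx_i ∧ dx_j = sgn(permutation) dx_{(a)} ∧ dx_{(b)} ∧ dx_{(c)} with (a < b < c) sorted:
  d(-w*z) includes (∂/∂w)(-w*z) dw = (-z) dw, which multiplied by dx ∧ dz gives (-z) dx ∧ dz ∧ dw
  d(-w^2) includes (∂/∂w)(-w^2) dw = (-2*w) dw, which multiplied by dy ∧ dz gives (-2*w) dy ∧ dz ∧ dw
  d(w^2 + 2*x*z - 3*y*z) includes (∂/∂x)(w^2 + 2*x*z - 3*y*z) dx = (2*z) dx, which multiplied by dy ∧ dw gives (2*z) dx ∧ dy ∧ dw
  d(w^2 + 2*x*z - 3*y*z) includes (∂/∂z)(w^2 + 2*x*z - 3*y*z) dz = (2*x - 3*y) dz, which multiplied by dy ∧ dw gives (-2*x + 3*y) dy ∧ dz ∧ dw
  d(3*z*(-w - y)) includes (∂/∂y)(3*z*(-w - y)) dy = (-3*z) dy, which multiplied by dz ∧ dw gives (-3*z) dy ∧ dz ∧ dw
Collecting like 3-forms: d(omega) = (-z) dx ∧ dz ∧ dw + (-2*w - 2*x + 3*y - 3*z) dy ∧ dz ∧ dw + (2*z) dx ∧ dy ∧ dw.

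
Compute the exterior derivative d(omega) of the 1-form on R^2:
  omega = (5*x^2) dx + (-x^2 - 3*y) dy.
d(omega) = (-2*x) dx ∧ dy

For a 1-form omega = sum_i f_i dx_i, the exterior derivative is
  d(omega) = sum_{i < j} (∂f_j/∂x_i - ∂f_i/∂x_j) dx_i ∧ dx_j.
  coefficient of dx ∧ dy: ∂f_2/∂x - ∂f_1/∂y = ∂(-x^2 - 3*y)/∂x - ∂(5*x^2)/∂y = -2*x
Assembling: d(omega) = (-2*x) dx ∧ dy.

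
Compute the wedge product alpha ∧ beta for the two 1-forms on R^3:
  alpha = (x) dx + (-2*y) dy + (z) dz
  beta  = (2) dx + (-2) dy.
alpha ∧ beta = (-2*x + 4*y) dx ∧ dy + (-2*z) dx ∧ dz + (2*z) dy ∧ dz

Distribute the wedge, using dx_i ∧ dx_j = -dx_j ∧ dx_i and dx_i ∧ dx_i = 0. For each pair (i, j) with i < j, the coefficient of dx_i ∧ dx_j in alpha ∧ beta is (alpha_i * beta_j - alpha_j * beta_i). Collecting: alpha ∧ beta = (-2*x + 4*y) dx ∧ dy + (-2*z) dx ∧ dz + (2*z) dy ∧ dz.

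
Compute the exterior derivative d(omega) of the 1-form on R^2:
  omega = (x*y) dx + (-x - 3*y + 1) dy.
d(omega) = (-x - 1) dx ∧ dy

For a 1-form omega = sum_i f_i dx_i, the exterior derivative is
  d(omega) = sum_{i < j} (∂f_j/∂x_i - ∂f_i/∂x_j) dx_i ∧ dx_j.
  coefficient of dx ∧ dy: ∂f_2/∂x - ∂f_1/∂y = ∂(-x - 3*y + 1)/∂x - ∂(x*y)/∂y = -x - 1
Assembling: d(omega) = (-x - 1) dx ∧ dy.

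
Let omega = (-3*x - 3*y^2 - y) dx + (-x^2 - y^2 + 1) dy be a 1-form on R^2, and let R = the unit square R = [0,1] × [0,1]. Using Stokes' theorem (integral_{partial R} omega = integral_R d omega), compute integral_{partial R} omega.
integral_(partial R) omega = 3

Stokes: integral_partial_R omega = integral_R d omega with d omega = (∂Q/∂x - ∂P/∂y) dx ∧ dy.
  ∂Q/∂x = -2*x
  ∂P/∂y = -6*y - 1
  integrand = ∂Q/∂x - ∂P/∂y = -2*x + 6*y + 1.
Integrating over R: integral_0^1 integral_0^1 (-2*x + 6*y + 1) dx dy = 3.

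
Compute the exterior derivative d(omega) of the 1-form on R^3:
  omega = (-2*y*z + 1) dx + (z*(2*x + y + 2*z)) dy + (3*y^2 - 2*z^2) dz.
d(omega) = (4*z) dx ∧ dy + (2*y) dx ∧ dz + (-2*x + 5*y - 4*z) dy ∧ dz

For a 1-form omega = sum_i f_i dx_i, the exterior derivative is
  d(omega) = sum_{i < j} (∂f_j/∂x_i - ∂f_i/∂x_j) dx_i ∧ dx_j.
  coefficient of dx ∧ dy: ∂f_2/∂x - ∂f_1/∂y = ∂(z*(2*x + y + 2*z))/∂x - ∂(-2*y*z + 1)/∂y = 4*z
  coefficient of dx ∧ dz: ∂f_3/∂x - ∂f_1/∂z = ∂(3*y^2 - 2*z^2)/∂x - ∂(-2*y*z + 1)/∂z = 2*y
  coefficient of dy ∧ dz: ∂f_3/∂y - ∂f_2/∂z = ∂(3*y^2 - 2*z^2)/∂y - ∂(z*(2*x + y + 2*z))/∂z = -2*x + 5*y - 4*z
Assembling: d(omega) = (4*z) dx ∧ dy + (2*y) dx ∧ dz + (-2*x + 5*y - 4*z) dy ∧ dz.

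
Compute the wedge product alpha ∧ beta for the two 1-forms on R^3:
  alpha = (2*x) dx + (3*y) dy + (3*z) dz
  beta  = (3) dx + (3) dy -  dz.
alpha ∧ beta = (6*x - 9*y) dx ∧ dy + (-2*x - 9*z) dx ∧ dz + (-3*y - 9*z) dy ∧ dz

Distribute the wedge, using dx_i ∧ dx_j = -dx_j ∧ dx_i and dx_i ∧ dx_i = 0. For each pair (i, j) with i < j, the coefficient of dx_i ∧ dx_j in alpha ∧ beta is (alpha_i * beta_j - alpha_j * beta_i). Collecting: alpha ∧ beta = (6*x - 9*y) dx ∧ dy + (-2*x - 9*z) dx ∧ dz + (-3*y - 9*z) dy ∧ dz.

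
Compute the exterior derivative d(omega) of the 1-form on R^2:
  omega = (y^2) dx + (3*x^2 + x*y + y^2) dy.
d(omega) = (6*x - y) dx ∧ dy

For a 1-form omega = sum_i f_i dx_i, the exterior derivative is
  d(omega) = sum_{i < j} (∂f_j/∂x_i - ∂f_i/∂x_j) dx_i ∧ dx_j.
  coefficient of dx ∧ dy: ∂f_2/∂x - ∂f_1/∂y = ∂(3*x^2 + x*y + y^2)/∂x - ∂(y^2)/∂y = 6*x - y
Assembling: d(omega) = (6*x - y) dx ∧ dy.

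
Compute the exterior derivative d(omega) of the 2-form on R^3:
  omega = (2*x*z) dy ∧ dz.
d(omega) = (2*z) dx ∧ dy ∧ dz

For a 2-form omega = sum_{i<j} g_{ij} dx_i ∧ dx_j, the exterior derivative is
  d(omega) = sum_{i<j} d(g_{ij}) ∧ dx_i ∧ dx_j = sum_{i<j, k} (∂g_{ij}/∂x_k) dx_k ∧ dx_i ∧ dx_j.
Expand each term, using dx_k ∧ dx_i ∧ dx_j = sgn(permutation) dx_{(a)} ∧ dx_{(b)} ∧ dx_{(c)} with (a < b < c) sorted:
  d(2*x*z) includes (∂/∂x)(2*x*z) dx = (2*z) dx, which multiplied by dy ∧ dz gives (2*z) dx ∧ dy ∧ dz
Collecting like 3-forms: d(omega) = (2*z) dx ∧ dy ∧ dz.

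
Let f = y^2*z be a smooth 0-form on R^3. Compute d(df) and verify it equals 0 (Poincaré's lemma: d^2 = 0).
d(df) = 0

Step 1: df = sum_i (∂f/∂x_i) dx_i = (0) dx + (2*y*z) dy + (y^2) dz.
Step 2: Apply d again. Using the 1-form formula, the coefficient of dx ∧ dy in d(df) is ∂^2 f/∂x ∂y - ∂^2 f/∂y ∂x = (0) - (0) = 0 (equality of mixed partials for smooth f).
Similarly for dx ∧ dz and dy ∧ dz — all coefficients vanish. So d(df) = 0.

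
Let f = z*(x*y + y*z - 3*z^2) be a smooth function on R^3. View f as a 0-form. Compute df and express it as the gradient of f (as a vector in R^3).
df = (y*z) dx + (z*(x + z)) dy + (x*y + 2*y*z - 9*z^2) dz; grad f = (y*z, z*(x + z), x*y + 2*y*z - 9*z^2)

For a 0-form f, d f = (∂f/∂x) dx + (∂f/∂y) dy + (∂f/∂z) dz. The components of the vector representation are exactly the entries of grad f in Cartesian coordinates:
  ∂f/∂x = y*z
  ∂f/∂y = z*(x + z)
  ∂f/∂z = x*y + 2*y*z - 9*z^2.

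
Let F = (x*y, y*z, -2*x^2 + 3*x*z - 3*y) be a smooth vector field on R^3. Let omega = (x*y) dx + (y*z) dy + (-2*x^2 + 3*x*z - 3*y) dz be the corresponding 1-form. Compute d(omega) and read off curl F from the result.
d(omega) = (-y - 3) dy ∧ dz + (4*x - 3*z) dz ∧ dx + (-x) dx ∧ dy; curl F = (-y - 3, 4*x - 3*z, -x)

d omega = sum_{i<j} (∂f_j/∂x_i - ∂f_i/∂x_j) dx_i ∧ dx_j. Under the identification (dy ∧ dz, dz ∧ dx, dx ∧ dy) ↔ (e_x, e_y, e_z), the coefficients are exactly the components of curl F. Compute:
  ∂R/∂y - ∂Q/∂z = (-3) - (y) = -y - 3
  ∂P/∂z - ∂R/∂x = (0) - (-4*x + 3*z) = 4*x - 3*z
  ∂Q/∂x - ∂P/∂y = (0) - (x) = -x.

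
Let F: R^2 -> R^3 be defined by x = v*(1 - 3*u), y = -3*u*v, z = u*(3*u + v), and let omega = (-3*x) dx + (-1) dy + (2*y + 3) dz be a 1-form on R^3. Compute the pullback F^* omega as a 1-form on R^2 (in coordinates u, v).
F^* omega = (-36*u^2*v - 33*u*v^2 + 18*u + 9*v^2 + 6*v) du + (-33*u^2*v + 18*u*v + 6*u - 3*v) dv

Using F^*(f dg) = (f ∘ F) d(g ∘ F), substitute each coordinate x_i by F_i(u, v) in f_i, and replace dx_i by d F_i = (∂F_i/∂u) du + (∂F_i/∂v) dv.
  For the x component: f_1(F) = 3*v*(3*u - 1); d F_1 = (-3*v) du + (1 - 3*u) dv
  For the y component: f_2(F) = -1; d F_2 = (-3*v) du + (-3*u) dv
  For the z component: f_3(F) = -6*u*v + 3; d F_3 = (6*u + v) du + (u) dv
Combining and collecting du, dv coefficients:
  coeff of du: -36*u^2*v - 33*u*v^2 + 18*u + 9*v^2 + 6*v
  coeff of dv: -33*u^2*v + 18*u*v + 6*u - 3*v
F^* omega = (-36*u^2*v - 33*u*v^2 + 18*u + 9*v^2 + 6*v) du + (-33*u^2*v + 18*u*v + 6*u - 3*v) dv.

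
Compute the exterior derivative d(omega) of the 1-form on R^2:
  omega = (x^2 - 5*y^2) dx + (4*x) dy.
d(omega) = (10*y + 4) dx ∧ dy

For a 1-form omega = sum_i f_i dx_i, the exterior derivative is
  d(omega) = sum_{i < j} (∂f_j/∂x_i - ∂f_i/∂x_j) dx_i ∧ dx_j.
  coefficient of dx ∧ dy: ∂f_2/∂x - ∂f_1/∂y = ∂(4*x)/∂x - ∂(x^2 - 5*y^2)/∂y = 10*y + 4
Assembling: d(omega) = (10*y + 4) dx ∧ dy.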